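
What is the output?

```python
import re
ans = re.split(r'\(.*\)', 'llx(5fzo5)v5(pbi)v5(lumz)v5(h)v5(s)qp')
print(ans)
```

Matches to split on: at [3:35] → '(5fzo5)v5(pbi)v5(lumz)v5(h)v5(s)'.
Splitting on the pattern gives 2 pieces.

['llx', 'qp']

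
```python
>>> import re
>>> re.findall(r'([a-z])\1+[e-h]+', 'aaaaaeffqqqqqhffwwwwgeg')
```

['a', 'q', 'w']

`\1` has to match the exact text group 1 already captured.
With a single group, `findall` returns only what that group captured — 3 items.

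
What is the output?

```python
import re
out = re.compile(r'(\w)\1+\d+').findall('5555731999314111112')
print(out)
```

`\1` is not a pattern — it's the concrete string captured by group 1, re-applied verbatim.
With a single group, `findall` returns only what that group captured — 1 item.

['5']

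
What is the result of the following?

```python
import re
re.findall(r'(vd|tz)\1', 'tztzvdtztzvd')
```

['tz', 'tz']

A backreference is literal: `\1` must see the identical characters the first group matched.
Matches: at [0:4] match 'tztz', group 1 = 'tz'; at [6:10] match 'tztz', group 1 = 'tz'.
With a single group, `findall` returns only what that group captured — 2 items.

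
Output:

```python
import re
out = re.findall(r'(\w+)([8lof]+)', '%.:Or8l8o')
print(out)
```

Pattern: one or more of a word character (captured); then one or more of one of [8lof] (captured).
Matches: at [3:9] match 'Or8l8o', groups = ('Or8l8', 'o').
2 groups means the one result is a tuple of 2 captured strings — 1 here.

[('Or8l8', 'o')]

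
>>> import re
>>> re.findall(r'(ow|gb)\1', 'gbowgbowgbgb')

['gb']

A backreference is literal: `\1` must see the identical characters the first group matched.
Walking the string: at [8:12] match 'gbgb', group 1 = 'gb'.
Because there's exactly one group, `findall` drops the full match and keeps group 1 from the one hit.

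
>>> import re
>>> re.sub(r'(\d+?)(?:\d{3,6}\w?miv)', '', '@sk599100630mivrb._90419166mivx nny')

'@skrb._x nny'

`sub` substitutes '' at each match site.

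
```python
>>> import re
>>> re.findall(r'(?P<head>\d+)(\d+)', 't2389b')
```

[('238', '9')]

The pattern matches one or more of a digit (captured as 'head'); then one or more of a digit (captured).
With 2 capturing groups, `findall` returns a 2-tuple per match.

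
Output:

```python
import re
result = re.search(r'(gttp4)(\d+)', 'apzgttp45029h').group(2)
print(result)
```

5029

The pattern matches the literal 'gt', then the literal 'tp4' (captured); then one or more of a digit (captured).
`re.search` tries every starting position until one works.
The match spans [3:12] → 'gttp45029'.
Captured: group 1 = 'gttp4', group 2 = '5029'.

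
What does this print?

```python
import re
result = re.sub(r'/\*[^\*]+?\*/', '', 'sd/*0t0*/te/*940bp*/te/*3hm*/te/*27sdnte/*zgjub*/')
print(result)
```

sdtetete/*27sdnte

Matches: at [2:9] → '/*0t0*/'; at [11:20] → '/*940bp*/'; at [22:29] → '/*3hm*/'; at [40:49] → '/*zgjub*/'.
Each match is replaced by ''.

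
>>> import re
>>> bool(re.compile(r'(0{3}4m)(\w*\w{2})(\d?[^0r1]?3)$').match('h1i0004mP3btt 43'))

False

`re.match` only tries the pattern at the start of the string.
Here position 0 doesn't satisfy it, so the call returns None, and `bool(None)` is False.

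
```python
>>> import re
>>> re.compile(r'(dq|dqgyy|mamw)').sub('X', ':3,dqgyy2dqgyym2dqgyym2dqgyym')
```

':3,Xgyy2Xgyym2Xgyym2Xgyym'

`|` is ordered: at each position the engine commits to the first alternative that works.
`sub` substitutes 'X' at each match site.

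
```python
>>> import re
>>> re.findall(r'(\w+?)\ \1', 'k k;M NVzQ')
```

`\1` has to match the exact text group 1 already captured.
Matches: at [0:3] match 'k k', group 1 = 'k'.
Because there's exactly one group, `findall` drops the full match and keeps group 1 from the one hit.

['k']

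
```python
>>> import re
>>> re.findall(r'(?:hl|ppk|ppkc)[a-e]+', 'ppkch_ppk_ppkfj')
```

['ppkc']

`findall` yields the raw match text (1 of them) because the pattern has no groups.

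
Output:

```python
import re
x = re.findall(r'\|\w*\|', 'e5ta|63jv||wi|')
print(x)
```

['|63jv|', '|wi|']

Walking the string: at [4:10] → '|63jv|'; at [10:14] → '|wi|'.
`findall` yields the raw match text (2 of them) because the pattern has no groups.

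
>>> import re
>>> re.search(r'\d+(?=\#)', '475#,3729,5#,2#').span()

The positive lookaround only admits positions where the adjacent text matches; those characters stay outside the span.
Unlike `match`, `search` isn't anchored — it looks for the pattern anywhere in the string.
The match spans [0:3] → '475'.

(0, 3)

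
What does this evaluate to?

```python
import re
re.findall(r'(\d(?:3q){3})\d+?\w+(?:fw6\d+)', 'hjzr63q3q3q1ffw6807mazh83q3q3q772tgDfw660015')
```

With a single group, `findall` returns only what that group captured — 1 item.

['63q3q3q']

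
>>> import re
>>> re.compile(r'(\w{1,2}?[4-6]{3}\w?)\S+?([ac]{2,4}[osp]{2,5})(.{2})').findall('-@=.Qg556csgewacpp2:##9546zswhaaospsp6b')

This matches 1 to 2 of a word character (lazy), then exactly 3 of a character in [4-6], then optionally a word character (captured); then one or more of a non-whitespace character (lazy); then 2 to 4 of one of [ac], then 2 to 5 of one of [osp] (captured); then exactly 2 of any character (captured).
Lazy quantifiers expand one character at a time until the remainder of the pattern can match.
Matches: at [4:20] match 'Qg556csgewacpp2:', groups = ('Qg556c', 'acpp', '2:'); at [22:39] match '9546zswhaaospsp6b', groups = ('9546z', 'aaospsp', '6b').
With 3 capturing groups, `findall` returns a 3-tuple per match.

[('Qg556c', 'acpp', '2:'), ('9546z', 'aaospsp', '6b')]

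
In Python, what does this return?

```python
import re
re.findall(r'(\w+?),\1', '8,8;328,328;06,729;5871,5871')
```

['8', '328', '5871']

`\1` has to match the exact text group 1 already captured.
Because there's exactly one group, `findall` drops the full match and keeps group 1 from each hit.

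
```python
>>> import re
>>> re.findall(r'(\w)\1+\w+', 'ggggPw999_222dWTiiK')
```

`\1` has to match the exact text group 1 already captured.
Walking the string: at [0:19] match 'ggggPw999_222dWTiiK', group 1 = 'g'.
Because there's exactly one group, `findall` drops the full match and keeps group 1 from the one hit.

['g']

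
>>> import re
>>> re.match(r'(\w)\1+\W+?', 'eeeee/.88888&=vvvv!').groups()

The match spans [0:6] → 'eeeee/'.
Captured: group 1 = 'e'.

('e',)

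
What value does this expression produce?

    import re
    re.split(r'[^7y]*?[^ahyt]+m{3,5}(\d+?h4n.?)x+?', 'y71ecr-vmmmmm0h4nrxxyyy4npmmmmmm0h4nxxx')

['y', '0h4nr', 'xyyy', '0h4nx', 'x']

Pattern: zero or more of any character except [7y] (lazy), then one or more of any character except [ahyt], then 3 to 5 of a literal 'm'; then one or more of a digit (lazy), then the literal 'h4n', then optionally any character (captured); then one or more of a literal 'x' (lazy).
A non-greedy quantifier consumes as few characters as it can — just enough that the remainder of the pattern still matches from where it stops; whatever follows it matches normally.
Matches to split on: at [1:19] → '71ecr-vmmmmm0h4nrx'; at [23:38] → '4npmmmmmm0h4nxx'.
The group in the pattern means `split` returns the separators' captures alongside the pieces.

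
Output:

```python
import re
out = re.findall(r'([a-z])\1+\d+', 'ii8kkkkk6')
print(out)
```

['i', 'k']

After group 1 captures some text, `\1` only succeeds where that same text appears again.
One capturing group, so `findall` returns just the captured substring from each match — 2 in all.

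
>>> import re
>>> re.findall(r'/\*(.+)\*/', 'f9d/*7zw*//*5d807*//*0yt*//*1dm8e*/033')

['7zw*//*5d807*//*0yt*//*1dm8e']

One capturing group, so `findall` returns just the captured substring from the one match — 1 in all.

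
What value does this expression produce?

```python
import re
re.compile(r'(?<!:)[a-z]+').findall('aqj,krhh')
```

['aqj', 'krhh']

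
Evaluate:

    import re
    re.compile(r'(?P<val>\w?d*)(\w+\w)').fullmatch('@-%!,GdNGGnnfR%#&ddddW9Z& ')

None

This matches optionally a word character, then zero or more of a literal 'd' (captured as 'val'); then one or more of a word character, then a word character (captured).
`re.fullmatch` requires the pattern to consume the entire string.
Here there's no way to consume every character, so the call returns None.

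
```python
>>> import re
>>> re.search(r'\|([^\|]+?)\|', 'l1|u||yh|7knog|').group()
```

'|u|'

The match spans [2:5] → '|u|'.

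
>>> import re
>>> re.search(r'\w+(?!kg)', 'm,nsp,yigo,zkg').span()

The negative lookahead/lookbehind blocks any match where the forbidden context is present.
The match spans [0:1] → 'm'.

(0, 1)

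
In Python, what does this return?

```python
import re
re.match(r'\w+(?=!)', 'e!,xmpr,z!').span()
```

The `(?=…)`/`(?<=…)` assertion just peeks at neighbouring text; it doesn't advance the match position.
`re.match` won't scan ahead — the pattern has to work from the very first character.
The match spans [0:1] → 'e'.

(0, 1)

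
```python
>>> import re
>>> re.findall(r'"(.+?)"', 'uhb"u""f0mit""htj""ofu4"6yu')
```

['u', 'f0mit', 'htj', 'ofu4']

`findall` collects group 1 from each match (4 total).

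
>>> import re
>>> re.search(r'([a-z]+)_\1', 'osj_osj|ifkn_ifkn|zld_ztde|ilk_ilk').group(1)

'osj'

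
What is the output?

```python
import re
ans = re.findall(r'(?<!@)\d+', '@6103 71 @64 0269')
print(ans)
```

A negative assertion filters positions out without eating any characters.
Scanning left to right: at [2:5] → '103'; at [6:8] → '71'; at [11:12] → '4'; at [13:17] → '0269'.
No capturing groups, so `findall` returns the 4 full match strings.

['103', '71', '4', '0269']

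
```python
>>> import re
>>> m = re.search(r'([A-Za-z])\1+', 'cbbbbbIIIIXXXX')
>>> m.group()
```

'bbbbb'

After group 1 captures some text, `\1` only succeeds where that same text appears again.
The match spans [1:6] → 'bbbbb'.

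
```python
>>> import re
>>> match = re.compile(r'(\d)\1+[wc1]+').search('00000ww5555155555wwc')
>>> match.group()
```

'00000ww'

After group 1 captures some text, `\1` only succeeds where that same text appears again.
The match spans [0:7] → '00000ww'.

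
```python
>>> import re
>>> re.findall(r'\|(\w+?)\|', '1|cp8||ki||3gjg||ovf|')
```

Matches: at [1:6] match '|cp8|', group 1 = 'cp8'; at [6:10] match '|ki|', group 1 = 'ki'; at [10:16] match '|3gjg|', group 1 = '3gjg'; at [16:21] match '|ovf|', group 1 = 'ovf'.
With a single group, `findall` returns only what that group captured — 4 items.

['cp8', 'ki', '3gjg', 'ovf']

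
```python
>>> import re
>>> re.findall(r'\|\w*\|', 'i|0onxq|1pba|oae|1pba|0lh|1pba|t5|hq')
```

['|0onxq|', '|oae|', '|0lh|', '|t5|']

Scanning left to right: at [1:8] → '|0onxq|'; at [12:17] → '|oae|'; at [21:26] → '|0lh|'; at [30:34] → '|t5|'.
Since nothing is captured, `findall` lists the 4 matched substrings directly.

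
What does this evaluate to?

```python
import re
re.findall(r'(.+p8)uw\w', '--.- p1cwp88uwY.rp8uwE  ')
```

['--.- p1cwp88uwY.rp8']

With a single group, `findall` returns only what that group captured — 1 item.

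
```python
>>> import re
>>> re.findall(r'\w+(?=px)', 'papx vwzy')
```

['pa']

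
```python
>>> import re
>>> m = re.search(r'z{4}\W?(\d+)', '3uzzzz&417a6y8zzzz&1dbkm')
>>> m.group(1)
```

The pattern matches exactly 4 of the literal 'z', then optionally a non-word character; then one or more of a digit (captured).
Unlike `match`, `search` isn't anchored — it looks for the pattern anywhere in the string.
The match spans [2:10] → 'zzzz&417'.
Captured: group 1 = '417'.

'417'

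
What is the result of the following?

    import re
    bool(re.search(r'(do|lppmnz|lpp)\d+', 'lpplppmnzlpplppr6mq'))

False

Here no position works, so the call returns None, and `bool(None)` is False.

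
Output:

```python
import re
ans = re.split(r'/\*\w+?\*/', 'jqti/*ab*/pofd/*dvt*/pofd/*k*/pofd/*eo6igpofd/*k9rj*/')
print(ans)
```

The string is cut at each match, leaving 5 pieces.

['jqti', 'pofd', 'pofd', 'pofd/*eo6igpofd', '']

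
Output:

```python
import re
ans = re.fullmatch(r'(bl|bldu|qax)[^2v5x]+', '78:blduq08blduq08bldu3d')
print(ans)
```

None

`re.fullmatch` is like wrapping the pattern in `^…$` (in single-line mode).
Here the string isn't matched end-to-end, so the call returns None.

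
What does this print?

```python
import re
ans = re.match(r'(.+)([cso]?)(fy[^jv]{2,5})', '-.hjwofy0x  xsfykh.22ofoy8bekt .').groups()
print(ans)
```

('-.hjwofy0x  xs', '', 'fykh.22')

The match spans [0:21] → '-.hjwofy0x  xsfykh.22'.
Captured: group 1 = '-.hjwofy0x  xs', group 2 = '', group 3 = 'fykh.22'.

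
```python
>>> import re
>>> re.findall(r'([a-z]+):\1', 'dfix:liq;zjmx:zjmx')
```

['zjmx']

`\1` is not a pattern — it's the concrete string captured by group 1, re-applied verbatim.
One capturing group, so `findall` returns just the captured substring from the one match — 1 in all.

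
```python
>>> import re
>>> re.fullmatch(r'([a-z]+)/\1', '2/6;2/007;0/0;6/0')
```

None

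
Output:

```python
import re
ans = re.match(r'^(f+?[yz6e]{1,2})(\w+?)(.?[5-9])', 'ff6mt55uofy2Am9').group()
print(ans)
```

ff6mt5

The pattern matches anchored at the start of the string; then one or more of a literal 'f' (lazy), then 1 to 2 of one of [yz6e] (captured); then one or more of a word character (lazy) (captured); then optionally any character, then a character in [5-9] (captured).
With the lazy modifier that quantifier settles for the fewest repetitions that let the rest of the pattern succeed (the atoms after it are unaffected and can still be greedy).
`re.match` won't scan ahead — the pattern has to work from the very first character.
The match spans [0:6] → 'ff6mt5'.
Captured: group 1 = 'ff6', group 2 = 'm', group 3 = 't5'.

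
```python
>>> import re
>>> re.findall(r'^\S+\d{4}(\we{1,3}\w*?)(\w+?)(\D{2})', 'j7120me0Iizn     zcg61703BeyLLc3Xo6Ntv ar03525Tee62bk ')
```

[('me', '0', 'Ii')]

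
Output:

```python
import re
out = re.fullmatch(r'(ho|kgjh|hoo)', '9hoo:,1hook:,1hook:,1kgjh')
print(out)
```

None

`re.fullmatch` is like wrapping the pattern in `^…$` (in single-line mode).
Here the pattern can't cover the whole string, so the call returns None.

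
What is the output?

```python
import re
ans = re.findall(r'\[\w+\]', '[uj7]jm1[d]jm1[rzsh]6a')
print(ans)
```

['[uj7]', '[d]', '[rzsh]']

With no groups in the pattern, `findall` gives back each whole match — 3 here.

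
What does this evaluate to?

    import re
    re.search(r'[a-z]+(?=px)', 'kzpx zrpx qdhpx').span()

(0, 2)

The lookaround is zero-width — it requires the adjacent text to match without consuming it, so the asserted text isn't part of the match.
`re.search` tries every starting position until one works.
The match spans [0:2] → 'kz'.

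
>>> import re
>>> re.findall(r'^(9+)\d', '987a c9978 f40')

['9']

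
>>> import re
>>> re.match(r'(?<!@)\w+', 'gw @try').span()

`re.match` only tries the pattern at the start of the string.
The match spans [0:2] → 'gw'.

(0, 2)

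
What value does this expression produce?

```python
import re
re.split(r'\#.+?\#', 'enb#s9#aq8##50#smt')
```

['enb', 'aq8', 'smt']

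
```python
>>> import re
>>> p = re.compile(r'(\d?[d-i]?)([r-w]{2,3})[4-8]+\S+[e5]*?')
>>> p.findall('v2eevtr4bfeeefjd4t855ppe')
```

[('e', 'vtr')]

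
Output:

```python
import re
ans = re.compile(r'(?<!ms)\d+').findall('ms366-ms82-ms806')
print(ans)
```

['66', '2', '06']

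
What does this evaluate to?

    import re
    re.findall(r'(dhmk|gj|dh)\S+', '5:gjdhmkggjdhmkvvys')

['gj']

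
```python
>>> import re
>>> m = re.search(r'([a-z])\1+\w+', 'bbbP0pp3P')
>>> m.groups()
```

('b',)

After group 1 captures some text, `\1` only succeeds where that same text appears again.
`search` walks the string left to right and returns the first match it finds.
The match spans [0:9] → 'bbbP0pp3P'.
Captured: group 1 = 'b'.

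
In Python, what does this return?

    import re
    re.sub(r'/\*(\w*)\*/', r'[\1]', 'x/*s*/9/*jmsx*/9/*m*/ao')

'x[s]9[jmsx]9[m]ao'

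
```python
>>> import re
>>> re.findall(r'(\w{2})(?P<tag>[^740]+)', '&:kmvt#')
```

[('km', 'vt#')]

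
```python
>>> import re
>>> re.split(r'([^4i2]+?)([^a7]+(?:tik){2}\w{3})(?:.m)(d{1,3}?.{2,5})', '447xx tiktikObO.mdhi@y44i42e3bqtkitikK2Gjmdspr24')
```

['44', '7', 'xx tiktikObO', 'dhi@y4', '4i42e3bqtkitikK2Gjmdspr24']

Pattern: one or more of any character except [4i2] (lazy) (captured); then one or more of any character except [a7], then the literal 'tik' repeated 2 times, then exactly 3 of a word character (captured); then any character, then the literal 'm' (non-capturing group); then 1 to 3 of a literal 'd' (lazy), then 2 to 5 of any character (captured).
The group in the pattern means `split` returns the separators' captures alongside the pieces.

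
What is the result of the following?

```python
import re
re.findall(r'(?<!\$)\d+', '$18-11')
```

['8', '11']

A negative assertion filters positions out without eating any characters.
No capturing groups, so `findall` returns the 2 full match strings.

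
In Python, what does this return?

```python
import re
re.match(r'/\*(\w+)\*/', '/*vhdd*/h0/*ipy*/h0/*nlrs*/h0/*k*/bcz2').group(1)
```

'vhdd'

`match` is anchored at position 0; if the pattern doesn't fit there, it returns None.
The match spans [0:8] → '/*vhdd*/'.
Captured: group 1 = 'vhdd'.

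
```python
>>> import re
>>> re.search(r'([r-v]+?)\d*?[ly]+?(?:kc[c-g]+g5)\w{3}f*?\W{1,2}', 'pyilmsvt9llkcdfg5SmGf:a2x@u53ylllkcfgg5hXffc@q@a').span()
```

This matches one or more of a character in [r-v] (lazy) (captured); then zero or more of a digit (lazy), then one or more of one of [ly] (lazy); then the literal 'kc', then one or more of a character in [c-g], then the literal 'g5' (non-capturing group); then exactly 3 of a word character, then zero or more of the literal 'f' (lazy), then 1 to 2 of a non-word character.
Unlike `match`, `search` isn't anchored — it looks for the pattern anywhere in the string.
The match spans [5:22] → 'svt9llkcdfg5SmGf:'.
Captured: group 1 = 'svt'.

(5, 22)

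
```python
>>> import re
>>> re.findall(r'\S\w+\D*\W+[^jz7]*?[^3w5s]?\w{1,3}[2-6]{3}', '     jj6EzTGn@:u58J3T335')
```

This matches a non-whitespace character, then one or more of a word character, then zero or more of a non-digit; then one or more of a non-word character, then zero or more of any character except [jz7] (lazy), then optionally any character except [3w5s]; then 1 to 3 of a word character, then exactly 3 of a character in [2-6].
With no groups in the pattern, `findall` gives back each whole match — 1 here.

['jj6EzTGn@:u58J3T335']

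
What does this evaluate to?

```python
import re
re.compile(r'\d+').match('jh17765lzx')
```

This matches one or more of a digit.
`re.match` won't scan ahead — the pattern has to work from the very first character.
Here position 0 doesn't satisfy it, so the call returns None.

None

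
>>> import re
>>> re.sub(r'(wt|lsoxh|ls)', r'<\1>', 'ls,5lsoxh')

The regex engine tests alternatives in the order written; an earlier branch that matches wins even if a later one would match more.
Matches: at [0:2] → 'ls'; at [4:9] → 'lsoxh'.
The replacement refers to a captured group, so each match is rewritten using its own captured text.

'<ls>,5<lsoxh>'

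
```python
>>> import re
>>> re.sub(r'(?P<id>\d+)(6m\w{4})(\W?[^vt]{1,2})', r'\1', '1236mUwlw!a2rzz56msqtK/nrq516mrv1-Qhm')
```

This matches one or more of a digit (captured as 'id'); then the literal '6m', then exactly 4 of a word character (captured); then optionally a non-word character, then 1 to 2 of any character except [vt] (captured).
Matches: at [0:12] → '1236mUwlw!a2'; at [15:25] → '56msqtK/nr'.
The replacement refers to a captured group, so each match is rewritten using its own captured text.

'123rzz5q516mrv1-Qhm'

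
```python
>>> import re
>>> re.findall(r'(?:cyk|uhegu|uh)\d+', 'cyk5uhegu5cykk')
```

['cyk5', 'uhegu5']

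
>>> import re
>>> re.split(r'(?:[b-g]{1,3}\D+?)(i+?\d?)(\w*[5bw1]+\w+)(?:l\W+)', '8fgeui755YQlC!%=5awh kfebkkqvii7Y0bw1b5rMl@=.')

Lazy quantifiers expand one character at a time until the remainder of the pattern can match.
The group in the pattern means `split` returns the separators' captures alongside the pieces.

['8fgeui755YQlC!%=5awh k', 'i', 'i7Y0bw1b5rM', '']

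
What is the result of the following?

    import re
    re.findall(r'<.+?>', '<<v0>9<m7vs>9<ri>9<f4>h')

With the lazy modifier that quantifier settles for the fewest repetitions that let the rest of the pattern succeed (the atoms after it are unaffected and can still be greedy).
With no groups in the pattern, `findall` gives back each whole match — 4 here.

['<<v0>', '<m7vs>', '<ri>', '<f4>']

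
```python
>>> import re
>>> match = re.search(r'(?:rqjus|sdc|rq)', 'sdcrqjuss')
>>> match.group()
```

`re.search` scans for the first position where the pattern succeeds.
The match spans [0:3] → 'sdc'.

'sdc'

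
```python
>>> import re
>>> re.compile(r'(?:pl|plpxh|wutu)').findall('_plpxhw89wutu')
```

['pl', 'wutu']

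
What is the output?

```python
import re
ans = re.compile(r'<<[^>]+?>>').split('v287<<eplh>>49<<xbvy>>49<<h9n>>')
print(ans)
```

Splitting on the pattern gives 4 pieces.

['v287', '49', '49', '']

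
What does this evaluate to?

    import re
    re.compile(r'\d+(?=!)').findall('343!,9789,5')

['343']

The `(?=…)`/`(?<=…)` assertion just peeks at neighbouring text; it doesn't advance the match position.
With no groups in the pattern, `findall` gives back each whole match — 1 here.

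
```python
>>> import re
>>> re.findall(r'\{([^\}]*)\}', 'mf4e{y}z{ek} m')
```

['y', 'ek']

Matches: at [4:7] match '{y}', group 1 = 'y'; at [8:12] match '{ek}', group 1 = 'ek'.
One capturing group, so `findall` returns just the captured substring from each match — 2 in all.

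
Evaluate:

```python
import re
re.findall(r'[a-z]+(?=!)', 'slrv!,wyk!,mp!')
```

The positive lookaround only admits positions where the adjacent text matches; those characters stay outside the span.
Since nothing is captured, `findall` lists the 3 matched substrings directly.

['slrv', 'wyk', 'mp']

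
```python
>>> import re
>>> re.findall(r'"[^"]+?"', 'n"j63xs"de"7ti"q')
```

['"j63xs"', '"7ti"']

Scanning left to right: at [1:8] → '"j63xs"'; at [10:15] → '"7ti"'.
No capturing groups, so `findall` returns the 2 full match strings.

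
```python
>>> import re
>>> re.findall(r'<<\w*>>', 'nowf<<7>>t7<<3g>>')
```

['<<7>>', '<<3g>>']

Since nothing is captured, `findall` lists the 2 matched substrings directly.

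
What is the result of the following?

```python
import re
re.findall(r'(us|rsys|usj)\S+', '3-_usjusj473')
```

['us']

Alternation tries branches left to right and keeps the first one that lets the overall match succeed at that position.
Matches: at [3:12] match 'usjusj473', group 1 = 'us'.
With a single group, `findall` returns only what that group captured — 1 item.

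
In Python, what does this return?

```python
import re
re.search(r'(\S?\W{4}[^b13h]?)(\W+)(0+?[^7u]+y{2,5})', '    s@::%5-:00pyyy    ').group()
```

The pattern matches optionally a non-whitespace character, then exactly 4 of a non-word character, then optionally any character except [b13h] (captured); then one or more of a non-word character (captured); then one or more of a literal '0' (lazy), then one or more of any character except [7u], then 2 to 5 of a literal 'y' (captured).
`search` walks the string left to right and returns the first match it finds.
The match spans [4:18] → 's@::%5-:00pyyy'.
Captured: group 1 = 's@::%5', group 2 = '-:', group 3 = '00pyyy'.

's@::%5-:00pyyy'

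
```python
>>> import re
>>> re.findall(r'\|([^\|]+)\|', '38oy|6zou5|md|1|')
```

Matches: at [4:11] match '|6zou5|', group 1 = '6zou5'; at [13:16] match '|1|', group 1 = '1'.
`findall` collects group 1 from each match (2 total).

['6zou5', '1']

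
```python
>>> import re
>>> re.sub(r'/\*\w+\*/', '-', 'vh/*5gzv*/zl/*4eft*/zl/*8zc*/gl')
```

'vh-zl-zl-gl'

Each match is replaced by '-'.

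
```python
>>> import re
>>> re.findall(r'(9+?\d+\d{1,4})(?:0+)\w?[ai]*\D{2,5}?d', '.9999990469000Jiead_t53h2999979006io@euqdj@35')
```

['999999046900', '9999790']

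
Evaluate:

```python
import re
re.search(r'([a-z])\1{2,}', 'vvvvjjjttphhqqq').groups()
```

('v',)

The match spans [0:4] → 'vvvv'.
Captured: group 1 = 'v'.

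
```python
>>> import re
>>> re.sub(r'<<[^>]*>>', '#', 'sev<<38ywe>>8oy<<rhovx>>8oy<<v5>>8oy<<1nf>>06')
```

'sev#8oy#8oy#8oy#06'

Matches: at [3:12] → '<<38ywe>>'; at [15:24] → '<<rhovx>>'; at [27:33] → '<<v5>>'; at [36:43] → '<<1nf>>'.
Every occurrence is swapped for '#'.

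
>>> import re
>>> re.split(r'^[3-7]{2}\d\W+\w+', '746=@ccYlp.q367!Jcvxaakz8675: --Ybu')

['', '.q367!Jcvxaakz8675: --Ybu']

The pattern matches anchored at the start of the string; then exactly 2 of a character in [3-7], then a digit, then one or more of a non-word character; then one or more of a word character.
Matches to split on: at [0:10] → '746=@ccYlp'.
Splitting on the pattern gives 2 pieces.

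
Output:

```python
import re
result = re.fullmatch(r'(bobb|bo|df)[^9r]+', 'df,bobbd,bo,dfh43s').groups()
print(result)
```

For `fullmatch`, every character of the input must be accounted for by the pattern.
The match spans [0:18] → 'df,bobbd,bo,dfh43s'.
Captured: group 1 = 'df'.

('df',)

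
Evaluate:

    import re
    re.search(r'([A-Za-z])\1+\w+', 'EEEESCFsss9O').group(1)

'E'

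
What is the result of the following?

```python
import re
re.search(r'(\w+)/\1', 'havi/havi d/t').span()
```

`\1` has to match the exact text group 1 already captured.
The match spans [0:9] → 'havi/havi'.

(0, 9)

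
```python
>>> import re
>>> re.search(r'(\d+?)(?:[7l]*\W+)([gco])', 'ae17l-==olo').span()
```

(2, 9)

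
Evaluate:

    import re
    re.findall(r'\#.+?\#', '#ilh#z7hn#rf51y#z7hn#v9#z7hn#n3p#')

With the lazy modifier that quantifier settles for the fewest repetitions that let the rest of the pattern succeed (the atoms after it are unaffected and can still be greedy).
Matches: at [0:5] → '#ilh#'; at [9:16] → '#rf51y#'; at [20:24] → '#v9#'; at [28:33] → '#n3p#'.
Since nothing is captured, `findall` lists the 4 matched substrings directly.

['#ilh#', '#rf51y#', '#v9#', '#n3p#']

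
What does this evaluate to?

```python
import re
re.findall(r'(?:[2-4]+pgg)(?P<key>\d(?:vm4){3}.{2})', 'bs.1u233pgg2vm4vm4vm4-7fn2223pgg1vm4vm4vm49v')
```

['2vm4vm4vm4-7', '1vm4vm4vm49v']

Pattern: one or more of a character in [2-4], then the literal 'pgg' (non-capturing group); then a digit, then the literal 'vm4' repeated 3 times, then exactly 2 of any character (captured as 'key').
Scanning left to right: at [5:23] match '233pgg2vm4vm4vm4-7', group 1 = '2vm4vm4vm4-7'; at [25:44] match '2223pgg1vm4vm4vm49v', group 1 = '1vm4vm4vm49v'.
Because there's exactly one group, `findall` drops the full match and keeps group 1 from each hit.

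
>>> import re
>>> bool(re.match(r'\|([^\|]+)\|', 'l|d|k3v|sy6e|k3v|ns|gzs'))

False

`re.match` only tries the pattern at the start of the string.
Here the pattern fails at index 0, so the call returns None, and `bool(None)` is False.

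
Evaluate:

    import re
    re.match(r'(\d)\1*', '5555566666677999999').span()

(0, 5)

`\1` has to match the exact text group 1 already captured.
With `match`, the pattern is implicitly anchored at the beginning.
The match spans [0:5] → '55555'.
Captured: group 1 = '5'.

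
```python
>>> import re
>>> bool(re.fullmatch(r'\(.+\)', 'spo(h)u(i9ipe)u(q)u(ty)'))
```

False

`re.fullmatch` is like wrapping the pattern in `^…$` (in single-line mode).
Here the string isn't matched end-to-end, so the call returns None, and `bool(None)` is False.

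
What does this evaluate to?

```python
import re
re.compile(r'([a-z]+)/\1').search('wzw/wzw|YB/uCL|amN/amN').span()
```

`\1` is not a pattern — it's the concrete string captured by group 1, re-applied verbatim.
`re.search` scans for the first position where the pattern succeeds.
The match spans [0:7] → 'wzw/wzw'.
Captured: group 1 = 'wzw'.

(0, 7)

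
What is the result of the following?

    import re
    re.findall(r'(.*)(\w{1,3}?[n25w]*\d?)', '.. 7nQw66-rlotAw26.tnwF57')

2 groups means the one result is a tuple of 2 captured strings — 1 here.

[('.. 7nQw66-rlotAw26.tnwF5', '7')]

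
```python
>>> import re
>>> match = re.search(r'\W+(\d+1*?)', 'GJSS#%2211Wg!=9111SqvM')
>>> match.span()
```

The pattern matches one or more of a non-word character; then one or more of a digit, then zero or more of a literal '1' (lazy) (captured).
`re.search` tries every starting position until one works.
The match spans [4:10] → '#%2211'.
Captured: group 1 = '2211'.

(4, 10)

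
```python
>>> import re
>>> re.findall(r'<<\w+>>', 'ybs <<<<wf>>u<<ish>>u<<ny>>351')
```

Matches: at [6:12] → '<<wf>>'; at [13:20] → '<<ish>>'; at [21:27] → '<<ny>>'.
Since nothing is captured, `findall` lists the 3 matched substrings directly.

['<<wf>>', '<<ish>>', '<<ny>>']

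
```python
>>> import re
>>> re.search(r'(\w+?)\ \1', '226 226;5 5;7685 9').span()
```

`\1` has to match the exact text group 1 already captured.
The match spans [0:7] → '226 226'.

(0, 7)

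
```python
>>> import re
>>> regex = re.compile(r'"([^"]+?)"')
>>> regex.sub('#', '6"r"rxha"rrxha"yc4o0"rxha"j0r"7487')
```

Each match is replaced by '#'.

'6#rxha#yc4o0#j0r"7487'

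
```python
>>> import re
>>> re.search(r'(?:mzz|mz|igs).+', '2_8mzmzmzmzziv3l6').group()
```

The match spans [3:17] → 'mzmzmzmzziv3l6'.

'mzmzmzmzziv3l6'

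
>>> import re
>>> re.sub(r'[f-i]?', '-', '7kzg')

The pattern matches optionally a character in [f-i].
Matches: at [0:0] → ''; at [1:1] → ''; at [2:2] → ''; at [3:4] → 'g'; at [4:4] → ''.
`sub` substitutes '-' at each match site.

'-7-k-z--'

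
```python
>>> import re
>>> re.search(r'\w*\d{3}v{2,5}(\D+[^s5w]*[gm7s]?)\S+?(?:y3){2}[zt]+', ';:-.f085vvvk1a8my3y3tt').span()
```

(4, 22)

Pattern: zero or more of a word character, then exactly 3 of a digit, then 2 to 5 of the literal 'v'; then one or more of a non-digit, then zero or more of any character except [s5w], then optionally one of [gm7s] (captured); then one or more of a non-whitespace character (lazy), then the literal 'y3' repeated 2 times, then one or more of one of [zt].
`re.search` scans for the first position where the pattern succeeds.
The match spans [4:22] → 'f085vvvk1a8my3y3tt'.
Captured: group 1 = 'k1a8'.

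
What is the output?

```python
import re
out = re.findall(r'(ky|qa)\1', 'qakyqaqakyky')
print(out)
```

['qa', 'ky']

After group 1 captures some text, `\1` only succeeds where that same text appears again.
`findall` collects group 1 from each match (2 total).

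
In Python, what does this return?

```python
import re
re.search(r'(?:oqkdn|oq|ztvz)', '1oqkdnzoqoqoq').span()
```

(1, 6)

Alternation isn't longest-match — the leftmost alternative that fits at this position is chosen.
The match spans [1:6] → 'oqkdn'.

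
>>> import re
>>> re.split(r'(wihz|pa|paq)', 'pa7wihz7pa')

Matches to split on: at [0:2] → 'pa'; at [3:7] → 'wihz'; at [8:10] → 'pa'.
The group in the pattern means `split` returns the separators' captures alongside the pieces.

['', 'pa', '7', 'wihz', '7', 'pa', '']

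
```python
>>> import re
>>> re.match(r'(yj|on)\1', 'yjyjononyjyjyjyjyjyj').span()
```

(0, 4)

The backreference `\1` re-matches whatever the first group consumed, character for character.
`match` is anchored at position 0; if the pattern doesn't fit there, it returns None.
The match spans [0:4] → 'yjyj'.
Captured: group 1 = 'yj'.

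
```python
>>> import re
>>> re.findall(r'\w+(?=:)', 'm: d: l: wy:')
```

['m', 'd', 'l', 'wy']

The lookaround is zero-width — it requires the adjacent text to match without consuming it, so the asserted text isn't part of the match.
`findall` yields the raw match text (4 of them) because the pattern has no groups.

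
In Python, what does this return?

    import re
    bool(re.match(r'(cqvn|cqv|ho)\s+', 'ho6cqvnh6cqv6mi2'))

False

`re.match` won't scan ahead — the pattern has to work from the very first character.
Here position 0 doesn't satisfy it, so the call returns None, and `bool(None)` is False.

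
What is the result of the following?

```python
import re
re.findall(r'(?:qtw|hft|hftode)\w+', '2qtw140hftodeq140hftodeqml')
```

Scanning left to right: at [1:26] → 'qtw140hftodeq140hftodeqml'.
With no groups in the pattern, `findall` gives back each whole match — 1 here.

['qtw140hftodeq140hftodeqml']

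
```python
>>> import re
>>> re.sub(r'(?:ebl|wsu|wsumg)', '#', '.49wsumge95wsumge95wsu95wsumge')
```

Alternation isn't longest-match — the leftmost alternative that fits at this position is chosen.
Each match is replaced by '#'.

'.49#mge95#mge95#95#mge'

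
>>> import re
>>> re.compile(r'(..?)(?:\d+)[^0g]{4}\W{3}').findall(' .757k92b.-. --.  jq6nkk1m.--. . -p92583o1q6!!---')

[' .', 'kk', '-p']

With a single group, `findall` returns only what that group captured — 3 items.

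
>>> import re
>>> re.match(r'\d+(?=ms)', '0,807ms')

None

The `(?=…)`/`(?<=…)` assertion just peeks at neighbouring text; it doesn't advance the match position.
With `match`, the pattern is implicitly anchored at the beginning.
Here the string doesn't start with a match, so the call returns None.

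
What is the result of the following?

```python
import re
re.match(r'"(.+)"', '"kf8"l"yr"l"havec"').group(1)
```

`match` is anchored at position 0; if the pattern doesn't fit there, it returns None.
The match spans [0:18] → '"kf8"l"yr"l"havec"'.
Captured: group 1 = 'kf8"l"yr"l"havec'.

'kf8"l"yr"l"havec'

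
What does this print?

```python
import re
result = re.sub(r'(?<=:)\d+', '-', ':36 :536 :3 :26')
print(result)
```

:- :- :- :-

Because the assertion is zero-width, the text it checks is not consumed and won't appear in the result.
Matches: at [1:3] → '36'; at [5:8] → '536'; at [10:11] → '3'; at [13:15] → '26'.
Every occurrence is swapped for '-'.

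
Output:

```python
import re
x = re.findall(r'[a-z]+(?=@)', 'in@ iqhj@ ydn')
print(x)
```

['in', 'iqhj']

Lookahead/lookbehind check context without consuming it, so the matched span excludes the asserted characters.
Matches: at [0:2] → 'in'; at [4:8] → 'iqhj'.
`findall` yields the raw match text (2 of them) because the pattern has no groups.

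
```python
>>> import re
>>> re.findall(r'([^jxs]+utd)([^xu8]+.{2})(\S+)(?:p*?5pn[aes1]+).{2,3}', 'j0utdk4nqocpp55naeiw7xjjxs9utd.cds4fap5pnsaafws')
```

[('0utd', 'k4nqocpp55naeiw7xj', 'jxs9utd.cds4fap')]

Pattern: one or more of any character except [jxs], then the literal 'utd' (captured); then one or more of any character except [xu8], then exactly 2 of any character (captured); then one or more of a non-whitespace character (captured); then zero or more of a literal 'p' (lazy), then the literal '5pn', then one or more of one of [aes1] (non-capturing group); then 2 to 3 of any character.
3 groups means the one result is a tuple of 3 captured strings — 1 here.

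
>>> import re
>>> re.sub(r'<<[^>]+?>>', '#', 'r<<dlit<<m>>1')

'r#1'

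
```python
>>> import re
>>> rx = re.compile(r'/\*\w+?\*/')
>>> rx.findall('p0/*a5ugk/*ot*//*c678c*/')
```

['/*ot*/', '/*c678c*/']

Scanning left to right: at [9:15] → '/*ot*/'; at [15:24] → '/*c678c*/'.
Since nothing is captured, `findall` lists the 2 matched substrings directly.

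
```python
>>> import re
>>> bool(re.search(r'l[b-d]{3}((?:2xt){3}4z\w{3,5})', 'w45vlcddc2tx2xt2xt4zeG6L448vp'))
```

Pattern: a literal 'l', then exactly 3 of a character in [b-d]; then the literal '2xt' repeated 3 times, then the literal '4z', then 3 to 5 of a word character (captured).
Unlike `match`, `search` isn't anchored — it looks for the pattern anywhere in the string.
Here nothing in the string fits, so the call returns None, and `bool(None)` is False.

False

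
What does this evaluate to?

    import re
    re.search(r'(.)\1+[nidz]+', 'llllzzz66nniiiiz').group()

'llllzzz'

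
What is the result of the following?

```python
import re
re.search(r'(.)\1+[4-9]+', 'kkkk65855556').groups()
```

('k',)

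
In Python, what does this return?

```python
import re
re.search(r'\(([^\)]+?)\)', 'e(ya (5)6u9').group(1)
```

'ya (5'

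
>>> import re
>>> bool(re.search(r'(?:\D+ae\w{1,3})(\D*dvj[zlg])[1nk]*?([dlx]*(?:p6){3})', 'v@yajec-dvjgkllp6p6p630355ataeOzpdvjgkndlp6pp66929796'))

False

Pattern: one or more of a non-digit, then the literal 'ae', then 1 to 3 of a word character (non-capturing group); then zero or more of a non-digit, then the literal 'dvj', then one of [zlg] (captured); then zero or more of one of [1nk] (lazy); then zero or more of one of [dlx], then the literal 'p6' repeated 3 times (captured).
Unlike `match`, `search` isn't anchored — it looks for the pattern anywhere in the string.
Here the pattern never matches, so the call returns None, and `bool(None)` is False.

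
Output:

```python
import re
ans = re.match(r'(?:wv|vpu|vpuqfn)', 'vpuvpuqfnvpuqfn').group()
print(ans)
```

vpu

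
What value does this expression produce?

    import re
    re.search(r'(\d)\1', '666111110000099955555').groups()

`\1` has to match the exact text group 1 already captured.
`search` walks the string left to right and returns the first match it finds.
The match spans [0:2] → '66'.
Captured: group 1 = '6'.

('6',)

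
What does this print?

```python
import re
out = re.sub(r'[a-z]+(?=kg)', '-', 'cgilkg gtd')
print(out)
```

-kg gtd

Because the assertion is zero-width, the text it checks is not consumed and won't appear in the result.
Matches: at [0:4] → 'cgil'.
Every occurrence is swapped for '-'.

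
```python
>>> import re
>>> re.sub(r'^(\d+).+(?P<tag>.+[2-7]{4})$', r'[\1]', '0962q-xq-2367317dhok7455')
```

'[0962]'

Pattern: anchored at the start of the string; then one or more of a digit (captured); then one or more of any character; then one or more of any character, then exactly 4 of a character in [2-7] (captured as 'tag'); then anchored at the end.
`\1` in the replacement pulls in group 1's text for each match.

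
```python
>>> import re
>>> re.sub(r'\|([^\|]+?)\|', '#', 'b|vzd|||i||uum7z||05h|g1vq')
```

'b#|###g1vq'

Matches: at [1:6] → '|vzd|'; at [7:10] → '|i|'; at [10:17] → '|uum7z|'; at [17:22] → '|05h|'.
Every occurrence is swapped for '#'.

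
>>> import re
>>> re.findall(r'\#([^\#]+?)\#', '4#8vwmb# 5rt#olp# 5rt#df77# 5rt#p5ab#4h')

Matches: at [1:8] match '#8vwmb#', group 1 = '8vwmb'; at [12:17] match '#olp#', group 1 = 'olp'; at [21:27] match '#df77#', group 1 = 'df77'; at [31:37] match '#p5ab#', group 1 = 'p5ab'.
One capturing group, so `findall` returns just the captured substring from each match — 4 in all.

['8vwmb', 'olp', 'df77', 'p5ab']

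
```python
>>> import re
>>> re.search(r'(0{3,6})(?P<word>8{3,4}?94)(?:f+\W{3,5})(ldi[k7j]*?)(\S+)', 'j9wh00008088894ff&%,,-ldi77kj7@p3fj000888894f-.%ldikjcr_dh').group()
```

'000888894f-.%ldikjcr_dh'

This matches 3 to 6 of a literal '0' (captured); then 3 to 4 of the literal '8' (lazy), then the literal '94' (captured as 'word'); then one or more of the literal 'f', then 3 to 5 of a non-word character (non-capturing group); then the literal 'ldi', then zero or more of one of [k7j] (lazy) (captured); then one or more of a non-whitespace character (captured).
The match spans [35:58] → '000888894f-.%ldikjcr_dh'.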